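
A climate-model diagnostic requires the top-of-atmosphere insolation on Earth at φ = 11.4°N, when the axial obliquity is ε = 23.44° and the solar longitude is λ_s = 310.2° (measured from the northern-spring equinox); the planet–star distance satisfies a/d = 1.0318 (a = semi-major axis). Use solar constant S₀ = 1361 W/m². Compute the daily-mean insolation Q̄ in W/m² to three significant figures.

Q̄ ≈ 388 W/m²

Solar declination: sin δ = sin ε · sin λ_s = sin 23.44° × sin 310.2° = -0.30383, so δ = -17.688°.
cos H₀ = −tan(+11.4°) tan(-17.688°) = 0.0643, H₀ = 1.5064 rad.
Bracket: H₀ sin φ sin δ + cos φ cos δ sin H₀ = 1.5064×0.19766×-0.30383 + 0.98027×0.95273×0.99793 = -0.090467 + 0.931999 = 0.841532.
Inverse-square distance factor (a/d)² = 1.0318² = 1.064611.
Q̄ = (S₀/π) × 1.064611 × [bracket] = (1361/π) × 1.064611 × 0.841532 = 388.1 W/m².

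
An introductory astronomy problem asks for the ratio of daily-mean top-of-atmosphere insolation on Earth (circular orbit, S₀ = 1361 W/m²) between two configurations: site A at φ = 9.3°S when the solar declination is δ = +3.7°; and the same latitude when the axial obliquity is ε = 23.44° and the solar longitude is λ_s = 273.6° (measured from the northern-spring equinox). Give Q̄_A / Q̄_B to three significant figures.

Q̄_A / Q̄_B ≈ 0.960

— Configuration A (φ=-9.3°):
cos H₀ = −tan(-9.3°) tan(+3.700°) = 0.0106, H₀ = 1.5602 rad.
Bracket: H₀ sin φ sin δ + cos φ cos δ sin H₀ = 1.5602×-0.16160×0.06453 + 0.98686×0.99792×0.99994 = -0.016270 + 0.984748 = 0.968478.
Q̄ = (S₀/π) × [bracket] = (1361/π) × 0.968478 = 419.56 W/m².
— Configuration B (φ=-9.3°):
Solar declination: sin δ = sin ε · sin λ_s = sin 23.44° × sin 273.6° = -0.39700, so δ = -23.391°.
cos H₀ = −tan(-9.3°) tan(-23.391°) = -0.0708, H₀ = 1.6417 rad.
Bracket: H₀ sin φ sin δ + cos φ cos δ sin H₀ = 1.6417×-0.16160×-0.39700 + 0.98686×0.91782×0.99749 = 0.105324 + 0.903486 = 1.008810.
Q̄ = (S₀/π) × [bracket] = (1361/π) × 1.008810 = 437.04 W/m².
Ratio Q̄_A / Q̄_B = 419.56 / 437.04 = 0.9600.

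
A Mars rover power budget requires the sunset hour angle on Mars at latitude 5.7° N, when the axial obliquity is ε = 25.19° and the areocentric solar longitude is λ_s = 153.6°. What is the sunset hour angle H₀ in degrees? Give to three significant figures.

sin δ = sin 25.19° × sin 153.6° = 0.18925, so δ = +10.909°.
cos H₀ = −tan φ · tan δ = −tan(+5.7°) × tan(+10.909°) = -0.0192, so H₀ = 1.5900 rad = 91.10°.

H₀ = 91.1°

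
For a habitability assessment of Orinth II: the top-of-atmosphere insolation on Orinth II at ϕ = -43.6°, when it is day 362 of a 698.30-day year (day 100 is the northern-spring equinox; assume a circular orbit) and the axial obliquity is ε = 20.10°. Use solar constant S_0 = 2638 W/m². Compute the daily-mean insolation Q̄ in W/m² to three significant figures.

Q̄ ≈ 386 W/m²

Solar longitude: L_s = 360° × (362 − 100)/698.30 = 135.071°.
sin δ = sin 20.10° × sin 135.071° = 0.24270, so δ = +14.046°.
cos h₀ = −tan(-43.6°) tan(+14.046°) = 0.2382, h₀ = 1.3302 rad.
Bracket: h₀ sin ϕ sin δ + cos ϕ cos δ sin h₀ = 1.3302×-0.68962×0.24270 + 0.72417×0.97010×0.97120 = -0.222637 + 0.682285 = 0.459648.
Q̄ = (S_0/π) × [bracket] = (2638/π) × 0.459648 = 386.0 W/m².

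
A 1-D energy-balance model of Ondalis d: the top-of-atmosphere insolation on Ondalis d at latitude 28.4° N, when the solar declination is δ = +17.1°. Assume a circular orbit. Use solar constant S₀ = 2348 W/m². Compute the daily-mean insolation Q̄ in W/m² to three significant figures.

Q̄ ≈ 801 W/m²

cos H₀ = −tan(+28.4°) tan(+17.100°) = -0.1663, H₀ = 1.7379 rad.
Bracket: H₀ sin φ sin δ + cos φ cos δ sin H₀ = 1.7379×0.47562×0.29404 + 0.87965×0.95579×0.98607 = 0.243048 + 0.829049 = 1.072097.
Q̄ = (S₀/π) × [bracket] = (2348/π) × 1.072097 = 801.3 W/m².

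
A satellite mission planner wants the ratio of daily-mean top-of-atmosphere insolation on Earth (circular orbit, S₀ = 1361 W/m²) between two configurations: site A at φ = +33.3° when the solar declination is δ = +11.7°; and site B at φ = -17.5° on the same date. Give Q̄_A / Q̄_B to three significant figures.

Q̄_A / Q̄_B ≈ 1.19

— Configuration A (φ=+33.3°):
cos H₀ = −tan(+33.3°) tan(+11.700°) = -0.1360, H₀ = 1.7073 rad.
Bracket: H₀ sin φ sin δ + cos φ cos δ sin H₀ = 1.7073×0.54902×0.20279 + 0.83581×0.97922×0.99070 = 0.190084 + 0.810830 = 1.000914.
Q̄ = (S₀/π) × [bracket] = (1361/π) × 1.000914 = 433.62 W/m².
— Configuration B (φ=-17.5°):
cos H₀ = −tan(-17.5°) tan(+11.700°) = 0.0653, H₀ = 1.5055 rad.
Bracket: H₀ sin φ sin δ + cos φ cos δ sin H₀ = 1.5055×-0.30071×0.20279 + 0.95372×0.97922×0.99787 = -0.091807 + 0.931912 = 0.840105.
Q̄ = (S₀/π) × [bracket] = (1361/π) × 0.840105 = 363.95 W/m².
Ratio Q̄_A / Q̄_B = 433.62 / 363.95 = 1.191.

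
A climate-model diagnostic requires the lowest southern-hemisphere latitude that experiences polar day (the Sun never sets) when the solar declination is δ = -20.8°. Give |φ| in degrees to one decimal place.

Polar day requires cos H₀ = −tan φ tan δ ≤ −1, i.e. tan φ tan δ ≥ 1.
The boundary is |tan φ| · |tan δ| = 1, so |φ| = 90° − |δ| = 90° − 20.8° = 69.2° in the southern hemisphere.

|φ| = 69.2°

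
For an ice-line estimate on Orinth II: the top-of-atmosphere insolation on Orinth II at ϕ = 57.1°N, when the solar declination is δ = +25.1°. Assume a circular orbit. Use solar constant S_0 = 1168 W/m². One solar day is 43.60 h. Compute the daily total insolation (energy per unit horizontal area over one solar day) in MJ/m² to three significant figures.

69.3 MJ/m²

cos h₀ = −tan(+57.1°) tan(+25.100°) = -0.7241, h₀ = 2.3805 rad.
Bracket: h₀ sin ϕ sin δ + cos ϕ cos δ sin h₀ = 2.3805×0.83962×0.42420 + 0.54317×0.90557×0.68971 = 0.847855 + 0.339253 = 1.187108.
Q̄ = (S_0/π) × [bracket] = (1168/π) × 1.187108 = 441.35 W/m².
Daily total = Q̄ × 43.60 h × 3600 s/h = 441.35 × 43.60 × 3600 / 10⁶ = 69.27 MJ/m².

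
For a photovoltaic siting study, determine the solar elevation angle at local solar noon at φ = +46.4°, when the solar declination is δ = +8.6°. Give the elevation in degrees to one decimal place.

At local noon the hour angle is zero, so the zenith angle equals |φ − δ| = |+46.4° − (+8.600°)| = 37.800°.
Elevation = 90° − 37.800° = 52.2°.

52.2°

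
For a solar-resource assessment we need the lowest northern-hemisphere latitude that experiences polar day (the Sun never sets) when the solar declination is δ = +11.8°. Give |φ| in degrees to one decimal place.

|φ| = 78.2°

Polar day requires cos H₀ = −tan φ tan δ ≤ −1, i.e. tan φ tan δ ≥ 1.
The boundary is |tan φ| · |tan δ| = 1, so |φ| = 90° − |δ| = 90° − 11.8° = 78.2° in the northern hemisphere.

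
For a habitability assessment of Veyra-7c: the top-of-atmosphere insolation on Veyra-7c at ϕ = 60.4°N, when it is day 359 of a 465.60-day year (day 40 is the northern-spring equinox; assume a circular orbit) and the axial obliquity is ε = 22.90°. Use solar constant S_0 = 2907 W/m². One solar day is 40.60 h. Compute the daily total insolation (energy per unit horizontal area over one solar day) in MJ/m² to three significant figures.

Solar longitude: L_s = 360° × (359 − 40)/465.60 = 246.649°.
sin δ = sin 22.90° × sin 246.649° = -0.35725, so δ = -20.932°.
cos h₀ = −tan(+60.4°) tan(-20.932°) = 0.6733, h₀ = 0.8321 rad.
Bracket: h₀ sin ϕ sin δ + cos ϕ cos δ sin h₀ = 0.8321×0.86949×-0.35725 + 0.49394×0.93401×0.73936 = -0.258471 + 0.341100 = 0.082629.
Q̄ = (S_0/π) × [bracket] = (2907/π) × 0.082629 = 76.459 W/m².
Daily total = Q̄ × 40.60 h × 3600 s/h = 76.459 × 40.60 × 3600 / 10⁶ = 11.18 MJ/m².

11.2 MJ/m²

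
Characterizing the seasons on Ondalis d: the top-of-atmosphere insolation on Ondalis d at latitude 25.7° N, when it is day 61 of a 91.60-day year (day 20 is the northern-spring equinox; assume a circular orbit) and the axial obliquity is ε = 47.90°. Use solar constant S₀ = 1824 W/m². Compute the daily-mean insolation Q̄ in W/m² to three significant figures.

Solar longitude: λ_s = 360° × (61 − 20)/91.60 = 161.135°.
sin δ = sin 47.90° × sin 161.135° = 0.23991, so δ = +13.881°.
cos H₀ = −tan(+25.7°) tan(+13.881°) = -0.1189, H₀ = 1.6900 rad.
Bracket: H₀ sin φ sin δ + cos φ cos δ sin H₀ = 1.6900×0.43366×0.23991 + 0.90108×0.97080×0.99290 = 0.175827 + 0.868558 = 1.044385.
Q̄ = (S₀/π) × [bracket] = (1824/π) × 1.044385 = 606.4 W/m².

Q̄ ≈ 606 W/m²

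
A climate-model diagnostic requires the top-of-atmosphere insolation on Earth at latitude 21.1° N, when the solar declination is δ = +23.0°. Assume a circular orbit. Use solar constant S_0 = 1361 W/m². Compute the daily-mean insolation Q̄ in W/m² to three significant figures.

cos h₀ = −tan(+21.1°) tan(+23.000°) = -0.1638, h₀ = 1.7353 rad.
Bracket: h₀ sin ϕ sin δ + cos ϕ cos δ sin h₀ = 1.7353×0.36000×0.39073 + 0.93295×0.92050×0.98650 = 0.244092 + 0.847187 = 1.091279.
Q̄ = (S_0/π) × [bracket] = (1361/π) × 1.091279 = 472.8 W/m².

Q̄ ≈ 473 W/m²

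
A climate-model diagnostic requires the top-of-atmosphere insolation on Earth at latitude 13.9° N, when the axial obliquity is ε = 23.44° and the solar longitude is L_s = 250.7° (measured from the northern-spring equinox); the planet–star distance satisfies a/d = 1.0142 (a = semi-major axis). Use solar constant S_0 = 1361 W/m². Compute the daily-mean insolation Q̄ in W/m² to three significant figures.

Q̄ ≈ 340 W/m²

Solar declination: sin δ = sin ε · sin L_s = sin 23.44° × sin 250.7° = -0.37543, so δ = -22.051°.
cos h₀ = −tan(+13.9°) tan(-22.051°) = 0.1002, h₀ = 1.4704 rad.
Bracket: h₀ sin ϕ sin δ + cos ϕ cos δ sin h₀ = 1.4704×0.24023×-0.37543 + 0.97072×0.92685×0.99496 = -0.132615 + 0.895177 = 0.762562.
Inverse-square distance factor (a/d)² = 1.0142² = 1.028602.
Q̄ = (S_0/π) × 1.028602 × [bracket] = (1361/π) × 1.028602 × 0.762562 = 339.8 W/m².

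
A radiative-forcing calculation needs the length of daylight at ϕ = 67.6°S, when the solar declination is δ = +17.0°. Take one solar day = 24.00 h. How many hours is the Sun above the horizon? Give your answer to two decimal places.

cos h₀ = −tan ϕ · tan δ = −tan(-67.6°) × tan(+17.000°) = 0.7418, so h₀ = 0.7351 rad = 42.12°.
Daylight = 2h₀/(2π) × 24.00 h = (0.7351/π) × 24.00 = 5.62 h.

5.62 h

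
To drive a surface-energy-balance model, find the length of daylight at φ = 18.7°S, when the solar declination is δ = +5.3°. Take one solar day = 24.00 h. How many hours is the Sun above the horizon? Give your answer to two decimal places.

cos H₀ = −tan φ · tan δ = −tan(-18.7°) × tan(+5.300°) = 0.0314, so H₀ = 1.5394 rad = 88.20°.
Daylight = 2H₀/(2π) × 24.00 h = (1.5394/π) × 24.00 = 11.76 h.

11.76 h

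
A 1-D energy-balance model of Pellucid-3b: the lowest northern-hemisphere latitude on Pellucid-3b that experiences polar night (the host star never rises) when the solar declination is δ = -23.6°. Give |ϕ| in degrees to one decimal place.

|ϕ| = 66.4°

Polar night requires cos h₀ = −tan ϕ tan δ ≥ 1, i.e. tan ϕ tan δ ≤ −1.
The boundary is |tan ϕ| · |tan δ| = 1, so |ϕ| = 90° − |δ| = 90° − 23.6° = 66.4° in the northern hemisphere.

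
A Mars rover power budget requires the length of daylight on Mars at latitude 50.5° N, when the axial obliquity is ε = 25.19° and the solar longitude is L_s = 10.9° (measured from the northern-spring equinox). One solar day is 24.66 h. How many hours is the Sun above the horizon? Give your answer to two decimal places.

13.10 h

Solar declination: sin δ = sin ε · sin L_s = sin 25.19° × sin 10.9° = 0.08048, so δ = +4.616°.
cos h₀ = −tan ϕ · tan δ = −tan(+50.5°) × tan(+4.616°) = -0.0980, so h₀ = 1.6689 rad = 95.62°.
Daylight = 2h₀/(2π) × 24.66 h = (1.6689/π) × 24.66 = 13.10 h.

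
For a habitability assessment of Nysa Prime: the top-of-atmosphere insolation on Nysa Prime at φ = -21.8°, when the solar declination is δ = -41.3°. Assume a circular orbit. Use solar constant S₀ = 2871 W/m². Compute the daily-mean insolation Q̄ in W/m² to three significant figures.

cos H₀ = −tan(-21.8°) tan(-41.300°) = -0.3514, H₀ = 1.9298 rad.
Bracket: H₀ sin φ sin δ + cos φ cos δ sin H₀ = 1.9298×-0.37137×-0.66000 + 0.92849×0.75126×0.93623 = 0.473002 + 0.653055 = 1.126057.
Q̄ = (S₀/π) × [bracket] = (2871/π) × 1.126057 = 1029 W/m².

Q̄ ≈ 1.03e+03 W/m²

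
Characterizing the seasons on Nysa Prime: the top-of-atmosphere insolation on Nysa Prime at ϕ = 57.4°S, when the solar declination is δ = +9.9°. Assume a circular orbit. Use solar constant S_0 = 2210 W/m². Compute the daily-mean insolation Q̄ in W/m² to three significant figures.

cos h₀ = −tan(-57.4°) tan(+9.900°) = 0.2729, h₀ = 1.2944 rad.
Bracket: h₀ sin ϕ sin δ + cos ϕ cos δ sin h₀ = 1.2944×-0.84245×0.17193 + 0.53877×0.98511×0.96204 = -0.187484 + 0.510601 = 0.323117.
Q̄ = (S_0/π) × [bracket] = (2210/π) × 0.323117 = 227.3 W/m².

Q̄ ≈ 227 W/m²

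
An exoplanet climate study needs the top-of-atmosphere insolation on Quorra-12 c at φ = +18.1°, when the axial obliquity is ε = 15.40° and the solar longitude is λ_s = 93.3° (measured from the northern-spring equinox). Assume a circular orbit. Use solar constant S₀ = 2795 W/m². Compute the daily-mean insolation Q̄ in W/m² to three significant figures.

Q̄ ≈ 934 W/m²

Solar declination: sin δ = sin ε · sin λ_s = sin 15.40° × sin 93.3° = 0.26512, so δ = +15.374°.
cos H₀ = −tan(+18.1°) tan(+15.374°) = -0.0899, H₀ = 1.6608 rad.
Bracket: H₀ sin φ sin δ + cos φ cos δ sin H₀ = 1.6608×0.31068×0.26512 + 0.95052×0.96422×0.99595 = 0.136796 + 0.912799 = 1.049595.
Q̄ = (S₀/π) × [bracket] = (2795/π) × 1.049595 = 933.8 W/m².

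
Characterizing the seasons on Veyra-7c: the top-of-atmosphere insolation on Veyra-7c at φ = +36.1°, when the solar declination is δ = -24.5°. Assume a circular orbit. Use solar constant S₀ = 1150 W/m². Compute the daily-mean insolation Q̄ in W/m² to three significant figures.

cos H₀ = −tan(+36.1°) tan(-24.500°) = 0.3323, H₀ = 1.2320 rad.
Bracket: H₀ sin φ sin δ + cos φ cos δ sin H₀ = 1.2320×0.58920×-0.41469 + 0.80799×0.90996×0.94317 = -0.301021 + 0.693455 = 0.392434.
Q̄ = (S₀/π) × [bracket] = (1150/π) × 0.392434 = 143.7 W/m².

Q̄ ≈ 144 W/m²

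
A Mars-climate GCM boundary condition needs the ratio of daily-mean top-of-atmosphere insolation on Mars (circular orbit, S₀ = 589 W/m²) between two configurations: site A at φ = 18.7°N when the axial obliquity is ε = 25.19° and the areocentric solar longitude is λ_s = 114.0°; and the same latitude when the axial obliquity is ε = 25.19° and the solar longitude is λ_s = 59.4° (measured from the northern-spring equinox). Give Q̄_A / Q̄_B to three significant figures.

Q̄_A / Q̄_B ≈ 1.00

— Configuration A (φ=+18.7°):
sin δ = sin 25.19° × sin 114.0° = 0.38882, so δ = +22.881°.
cos H₀ = −tan(+18.7°) tan(+22.881°) = -0.1429, H₀ = 1.7141 rad.
Bracket: H₀ sin φ sin δ + cos φ cos δ sin H₀ = 1.7141×0.32061×0.38882 + 0.94721×0.92131×0.98974 = 0.213679 + 0.863720 = 1.077399.
Q̄ = (S₀/π) × [bracket] = (589/π) × 1.077399 = 202.00 W/m².
— Configuration B (φ=+18.7°):
Solar declination: sin δ = sin ε · sin λ_s = sin 25.19° × sin 59.4° = 0.36635, so δ = +21.491°.
cos H₀ = −tan(+18.7°) tan(+21.491°) = -0.1333, H₀ = 1.7045 rad.
Bracket: H₀ sin φ sin δ + cos φ cos δ sin H₀ = 1.7045×0.32061×0.36635 + 0.94721×0.93048×0.99108 = 0.200203 + 0.873498 = 1.073701.
Q̄ = (S₀/π) × [bracket] = (589/π) × 1.073701 = 201.30 W/m².
Ratio Q̄_A / Q̄_B = 202.00 / 201.30 = 1.003.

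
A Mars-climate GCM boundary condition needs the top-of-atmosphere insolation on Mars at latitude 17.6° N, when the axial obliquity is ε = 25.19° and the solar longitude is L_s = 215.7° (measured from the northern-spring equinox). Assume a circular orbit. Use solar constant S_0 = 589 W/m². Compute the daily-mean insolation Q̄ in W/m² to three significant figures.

Solar declination: sin δ = sin ε · sin L_s = sin 25.19° × sin 215.7° = -0.24837, so δ = -14.381°.
cos h₀ = −tan(+17.6°) tan(-14.381°) = 0.0813, h₀ = 1.4894 rad.
Bracket: h₀ sin ϕ sin δ + cos ϕ cos δ sin h₀ = 1.4894×0.30237×-0.24837 + 0.95319×0.96867×0.99669 = -0.111853 + 0.920270 = 0.808417.
Q̄ = (S_0/π) × [bracket] = (589/π) × 0.808417 = 151.6 W/m².

Q̄ ≈ 152 W/m²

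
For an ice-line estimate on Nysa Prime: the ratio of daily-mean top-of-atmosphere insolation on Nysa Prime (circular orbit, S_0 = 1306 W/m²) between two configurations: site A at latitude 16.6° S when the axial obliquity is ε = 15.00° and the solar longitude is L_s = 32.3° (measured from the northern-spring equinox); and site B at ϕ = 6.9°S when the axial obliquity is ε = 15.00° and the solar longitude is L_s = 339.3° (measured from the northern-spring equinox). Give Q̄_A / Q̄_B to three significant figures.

Q̄_A / Q̄_B ≈ 0.883

— Configuration A (ϕ=-16.6°):
Solar declination: sin δ = sin ε · sin L_s = sin 15.00° × sin 32.3° = 0.13830, so δ = +7.950°.
cos h₀ = −tan(-16.6°) tan(+7.950°) = 0.0416, h₀ = 1.5292 rad.
Bracket: h₀ sin ϕ sin δ + cos ϕ cos δ sin h₀ = 1.5292×-0.28569×0.13830 + 0.95832×0.99039×0.99913 = -0.060420 + 0.948285 = 0.887865.
Q̄ = (S_0/π) × [bracket] = (1306/π) × 0.887865 = 369.10 W/m².
— Configuration B (ϕ=-6.9°):
Solar declination: sin δ = sin ε · sin L_s = sin 15.00° × sin 339.3° = -0.09149, so δ = -5.249°.
cos h₀ = −tan(-6.9°) tan(-5.249°) = -0.0111, h₀ = 1.5819 rad.
Bracket: h₀ sin ϕ sin δ + cos ϕ cos δ sin h₀ = 1.5819×-0.12014×-0.09149 + 0.99276×0.99581×0.99994 = 0.017388 + 0.988541 = 1.005929.
Q̄ = (S_0/π) × [bracket] = (1306/π) × 1.005929 = 418.18 W/m².
Ratio Q̄_A / Q̄_B = 369.10 / 418.18 = 0.8826.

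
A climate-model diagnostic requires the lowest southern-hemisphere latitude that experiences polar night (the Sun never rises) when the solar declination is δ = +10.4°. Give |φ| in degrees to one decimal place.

|φ| = 79.6°

Polar night requires cos H₀ = −tan φ tan δ ≥ 1, i.e. tan φ tan δ ≤ −1.
The boundary is |tan φ| · |tan δ| = 1, so |φ| = 90° − |δ| = 90° − 10.4° = 79.6° in the southern hemisphere.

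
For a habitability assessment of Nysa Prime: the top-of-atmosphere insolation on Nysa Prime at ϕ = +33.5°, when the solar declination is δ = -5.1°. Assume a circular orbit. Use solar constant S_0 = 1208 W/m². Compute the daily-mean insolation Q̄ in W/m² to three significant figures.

Q̄ ≈ 290 W/m²

cos h₀ = −tan(+33.5°) tan(-5.100°) = 0.0591, h₀ = 1.5117 rad.
Bracket: h₀ sin ϕ sin δ + cos ϕ cos δ sin h₀ = 1.5117×0.55194×-0.08889 + 0.83389×0.99604×0.99825 = -0.074167 + 0.829134 = 0.754967.
Q̄ = (S_0/π) × [bracket] = (1208/π) × 0.754967 = 290.3 W/m².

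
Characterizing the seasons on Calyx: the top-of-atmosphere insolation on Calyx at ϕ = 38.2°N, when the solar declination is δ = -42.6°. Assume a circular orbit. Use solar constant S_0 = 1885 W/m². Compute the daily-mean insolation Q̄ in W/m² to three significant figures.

cos h₀ = −tan(+38.2°) tan(-42.600°) = 0.7236, h₀ = 0.7618 rad.
Bracket: h₀ sin ϕ sin δ + cos ϕ cos δ sin h₀ = 0.7618×0.61841×-0.67688 + 0.78586×0.73610×0.69021 = -0.318881 + 0.399267 = 0.080386.
Q̄ = (S_0/π) × [bracket] = (1885/π) × 0.080386 = 48.23 W/m².

Q̄ ≈ 48.2 W/m²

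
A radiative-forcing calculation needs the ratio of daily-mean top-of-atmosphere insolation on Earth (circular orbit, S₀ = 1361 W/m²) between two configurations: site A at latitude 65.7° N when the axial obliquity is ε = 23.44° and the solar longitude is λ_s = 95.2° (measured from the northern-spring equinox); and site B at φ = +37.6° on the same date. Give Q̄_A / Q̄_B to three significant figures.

— Configuration A (φ=+65.7°):
Solar declination: sin δ = sin ε · sin λ_s = sin 23.44° × sin 95.2° = 0.39615, so δ = +23.338°.
cos H₀ = −tan(+65.7°) tan(+23.338°) = -0.9556, H₀ = 2.8423 rad.
Bracket: H₀ sin φ sin δ + cos φ cos δ sin H₀ = 2.8423×0.91140×0.39615 + 0.41151×0.91819×0.29481 = 1.026216 + 0.111392 = 1.137608.
Q̄ = (S₀/π) × [bracket] = (1361/π) × 1.137608 = 492.83 W/m².
— Configuration B (φ=+37.6°):
cos H₀ = −tan(+37.6°) tan(+23.338°) = -0.3323, H₀ = 1.9095 rad.
Bracket: H₀ sin φ sin δ + cos φ cos δ sin H₀ = 1.9095×0.61015×0.39615 + 0.79229×0.91819×0.94319 = 0.461547 + 0.686145 = 1.147692.
Q̄ = (S₀/π) × [bracket] = (1361/π) × 1.147692 = 497.20 W/m².
Ratio Q̄_A / Q̄_B = 492.83 / 497.20 = 0.9912.

Q̄_A / Q̄_B ≈ 0.991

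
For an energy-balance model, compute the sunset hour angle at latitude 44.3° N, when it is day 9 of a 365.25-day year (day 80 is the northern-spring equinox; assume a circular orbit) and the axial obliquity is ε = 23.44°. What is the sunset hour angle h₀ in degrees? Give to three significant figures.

h₀ = 66.8°

Solar longitude: L_s = 360° × (9 − 80)/365.25 = -69.979°, i.e. -69.979° + 360° = 290.021°.
sin δ = sin 23.44° × sin 290.021° = -0.37375, so δ = -21.947°.
cos h₀ = −tan ϕ · tan δ = −tan(+44.3°) × tan(-21.947°) = 0.3932, so h₀ = 1.1667 rad = 66.84°.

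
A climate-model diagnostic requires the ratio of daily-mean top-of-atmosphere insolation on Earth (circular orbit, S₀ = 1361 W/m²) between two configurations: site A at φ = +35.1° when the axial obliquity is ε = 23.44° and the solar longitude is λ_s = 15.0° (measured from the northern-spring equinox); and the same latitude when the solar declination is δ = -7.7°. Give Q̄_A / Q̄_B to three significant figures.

Q̄_A / Q̄_B ≈ 1.31

— Configuration A (φ=+35.1°):
Solar declination: sin δ = sin ε · sin λ_s = sin 23.44° × sin 15.0° = 0.10296, so δ = +5.909°.
cos H₀ = −tan(+35.1°) tan(+5.909°) = -0.0727, H₀ = 1.6436 rad.
Bracket: H₀ sin φ sin δ + cos φ cos δ sin H₀ = 1.6436×0.57501×0.10296 + 0.81815×0.99469×0.99735 = 0.097306 + 0.811649 = 0.908955.
Q̄ = (S₀/π) × [bracket] = (1361/π) × 0.908955 = 393.78 W/m².
— Configuration B (φ=+35.1°):
cos H₀ = −tan(+35.1°) tan(-7.700°) = 0.0950, H₀ = 1.4756 rad.
Bracket: H₀ sin φ sin δ + cos φ cos δ sin H₀ = 1.4756×0.57501×-0.13399 + 0.81815×0.99098×0.99547 = -0.113688 + 0.807097 = 0.693409.
Q̄ = (S₀/π) × [bracket] = (1361/π) × 0.693409 = 300.40 W/m².
Ratio Q̄_A / Q̄_B = 393.78 / 300.40 = 1.311.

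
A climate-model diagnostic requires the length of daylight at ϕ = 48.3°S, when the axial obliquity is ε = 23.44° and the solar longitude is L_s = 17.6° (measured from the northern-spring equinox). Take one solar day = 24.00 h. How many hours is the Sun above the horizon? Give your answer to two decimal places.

10.96 h

Solar declination: sin δ = sin ε · sin L_s = sin 23.44° × sin 17.6° = 0.12028, so δ = +6.908°.
cos h₀ = −tan ϕ · tan δ = −tan(-48.3°) × tan(+6.908°) = 0.1360, so h₀ = 1.4344 rad = 82.18°.
Daylight = 2h₀/(2π) × 24.00 h = (1.4344/π) × 24.00 = 10.96 h.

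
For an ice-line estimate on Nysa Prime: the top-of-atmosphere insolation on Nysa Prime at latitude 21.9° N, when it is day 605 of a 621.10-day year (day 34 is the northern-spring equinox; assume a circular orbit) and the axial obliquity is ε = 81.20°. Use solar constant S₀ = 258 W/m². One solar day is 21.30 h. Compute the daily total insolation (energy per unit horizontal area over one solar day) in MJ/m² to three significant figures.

Solar longitude: λ_s = 360° × (605 − 34)/621.10 = 330.961°.
sin δ = sin 81.20° × sin 330.961° = -0.47969, so δ = -28.665°.
cos H₀ = −tan(+21.9°) tan(-28.665°) = 0.2198, H₀ = 1.3492 rad.
Bracket: H₀ sin φ sin δ + cos φ cos δ sin H₀ = 1.3492×0.37299×-0.47969 + 0.92784×0.87744×0.97555 = -0.241398 + 0.794219 = 0.552821.
Q̄ = (S₀/π) × [bracket] = (258/π) × 0.552821 = 45.400 W/m².
Daily total = Q̄ × 21.30 h × 3600 s/h = 45.400 × 21.30 × 3600 / 10⁶ = 3.481 MJ/m².

3.48 MJ/m²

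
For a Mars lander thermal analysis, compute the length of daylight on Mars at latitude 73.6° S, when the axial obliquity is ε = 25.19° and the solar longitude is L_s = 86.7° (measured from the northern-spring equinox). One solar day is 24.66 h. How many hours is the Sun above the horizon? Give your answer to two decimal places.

0.00 h

Solar declination: sin δ = sin ε · sin L_s = sin 25.19° × sin 86.7° = 0.42492, so δ = +25.145°.
cos h₀ = −tan ϕ · tan δ = 1.5949 ≥ 1, so the Sun never rises (polar night) and h₀ = 0.
Daylight = 2h₀/(2π) × 24.66 h = (0.0000/π) × 24.66 = 0.00 h.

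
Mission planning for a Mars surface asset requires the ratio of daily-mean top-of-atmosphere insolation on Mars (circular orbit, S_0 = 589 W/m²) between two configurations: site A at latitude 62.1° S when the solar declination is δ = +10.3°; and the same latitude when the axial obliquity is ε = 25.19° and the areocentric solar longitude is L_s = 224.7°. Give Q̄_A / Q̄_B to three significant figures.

— Configuration A (ϕ=-62.1°):
cos h₀ = −tan(-62.1°) tan(+10.300°) = 0.3432, h₀ = 1.2204 rad.
Bracket: h₀ sin ϕ sin δ + cos ϕ cos δ sin h₀ = 1.2204×-0.88377×0.17880 + 0.46793×0.98389×0.93925 = -0.192845 + 0.432423 = 0.239578.
Q̄ = (S_0/π) × [bracket] = (589/π) × 0.239578 = 44.917 W/m².
— Configuration B (ϕ=-62.1°):
sin δ = sin 25.19° × sin 224.7° = -0.29938, so δ = -17.420°.
cos h₀ = −tan(-62.1°) tan(-17.420°) = -0.5926, h₀ = 2.2051 rad.
Bracket: h₀ sin ϕ sin δ + cos ϕ cos δ sin h₀ = 2.2051×-0.88377×-0.29938 + 0.46793×0.95413×0.80549 = 0.583432 + 0.359624 = 0.943056.
Q̄ = (S_0/π) × [bracket] = (589/π) × 0.943056 = 176.81 W/m².
Ratio Q̄_A / Q̄_B = 44.917 / 176.81 = 0.2540.

Q̄_A / Q̄_B ≈ 0.254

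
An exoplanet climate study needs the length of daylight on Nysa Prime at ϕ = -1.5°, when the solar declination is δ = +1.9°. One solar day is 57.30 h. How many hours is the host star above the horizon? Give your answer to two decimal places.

28.63 h

cos h₀ = −tan ϕ · tan δ = −tan(-1.5°) × tan(+1.900°) = 0.0009, so h₀ = 1.5699 rad = 89.95°.
Daylight = 2h₀/(2π) × 57.30 h = (1.5699/π) × 57.30 = 28.63 h.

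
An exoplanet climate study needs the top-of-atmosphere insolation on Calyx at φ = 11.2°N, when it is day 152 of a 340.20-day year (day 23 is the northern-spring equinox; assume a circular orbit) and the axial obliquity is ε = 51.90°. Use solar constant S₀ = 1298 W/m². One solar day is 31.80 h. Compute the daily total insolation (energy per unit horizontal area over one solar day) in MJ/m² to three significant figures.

47.1 MJ/m²

Solar longitude: λ_s = 360° × (152 − 23)/340.20 = 136.508°.
sin δ = sin 51.90° × sin 136.508° = 0.54161, so δ = +32.793°.
cos H₀ = −tan(+11.2°) tan(+32.793°) = -0.1276, H₀ = 1.6987 rad.
Bracket: H₀ sin φ sin δ + cos φ cos δ sin H₀ = 1.6987×0.19423×0.54161 + 0.98096×0.84063×0.99183 = 0.178698 + 0.817887 = 0.996585.
Q̄ = (S₀/π) × [bracket] = (1298/π) × 0.996585 = 411.76 W/m².
Daily total = Q̄ × 31.80 h × 3600 s/h = 411.76 × 31.80 × 3600 / 10⁶ = 47.14 MJ/m².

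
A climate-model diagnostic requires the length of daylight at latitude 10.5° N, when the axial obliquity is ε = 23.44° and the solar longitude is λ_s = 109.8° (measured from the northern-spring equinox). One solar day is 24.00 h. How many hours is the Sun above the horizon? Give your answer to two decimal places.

Solar declination: sin δ = sin ε · sin λ_s = sin 23.44° × sin 109.8° = 0.37427, so δ = +21.979°.
cos H₀ = −tan φ · tan δ = −tan(+10.5°) × tan(+21.979°) = -0.0748, so H₀ = 1.6457 rad = 94.29°.
Daylight = 2H₀/(2π) × 24.00 h = (1.6457/π) × 24.00 = 12.57 h.

12.57 h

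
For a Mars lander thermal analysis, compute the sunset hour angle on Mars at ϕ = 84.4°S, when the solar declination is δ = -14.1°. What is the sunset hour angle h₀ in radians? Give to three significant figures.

h₀ = 3.14 rad

Sunrise equation: cos h₀ = −tan ϕ · tan δ = -2.5618 ≤ −1, so the Sun never sets (polar day) and h₀ = π.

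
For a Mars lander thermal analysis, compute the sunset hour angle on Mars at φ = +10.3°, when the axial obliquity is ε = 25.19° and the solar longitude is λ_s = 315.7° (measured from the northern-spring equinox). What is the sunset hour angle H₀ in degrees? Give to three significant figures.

H₀ = 86.8°

Solar declination: sin δ = sin ε · sin λ_s = sin 25.19° × sin 315.7° = -0.29726, so δ = -17.293°.
cos H₀ = −tan φ · tan δ = −tan(+10.3°) × tan(-17.293°) = 0.0566, so H₀ = 1.5142 rad = 86.76°.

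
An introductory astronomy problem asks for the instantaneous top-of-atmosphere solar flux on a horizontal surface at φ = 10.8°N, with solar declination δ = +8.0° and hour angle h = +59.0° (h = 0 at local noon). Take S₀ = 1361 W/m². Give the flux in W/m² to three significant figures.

cos θ_z = sin φ sin δ + cos φ cos δ cos h = 0.026078 + 0.500992 = 0.527070.
Flux = S₀ · cos θ_z = 1361 × 0.527070 = 717.3 W/m².

717 W/m²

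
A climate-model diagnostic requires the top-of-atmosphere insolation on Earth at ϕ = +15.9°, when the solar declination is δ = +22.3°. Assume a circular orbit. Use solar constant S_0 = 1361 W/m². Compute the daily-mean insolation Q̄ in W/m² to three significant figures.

cos h₀ = −tan(+15.9°) tan(+22.300°) = -0.1168, h₀ = 1.6879 rad.
Bracket: h₀ sin ϕ sin δ + cos ϕ cos δ sin h₀ = 1.6879×0.27396×0.37946 + 0.96174×0.92521×0.99315 = 0.175469 + 0.883716 = 1.059185.
Q̄ = (S_0/π) × [bracket] = (1361/π) × 1.059185 = 458.9 W/m².

Q̄ ≈ 459 W/m²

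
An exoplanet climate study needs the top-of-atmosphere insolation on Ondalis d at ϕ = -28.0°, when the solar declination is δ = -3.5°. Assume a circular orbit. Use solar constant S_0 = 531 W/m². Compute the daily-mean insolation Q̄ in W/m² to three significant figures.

Q̄ ≈ 157 W/m²

cos h₀ = −tan(-28.0°) tan(-3.500°) = -0.0325, h₀ = 1.6033 rad.
Bracket: h₀ sin ϕ sin δ + cos ϕ cos δ sin h₀ = 1.6033×-0.46947×-0.06105 + 0.88295×0.99813×0.99947 = 0.045952 + 0.880832 = 0.926784.
Q̄ = (S_0/π) × [bracket] = (531/π) × 0.926784 = 156.6 W/m².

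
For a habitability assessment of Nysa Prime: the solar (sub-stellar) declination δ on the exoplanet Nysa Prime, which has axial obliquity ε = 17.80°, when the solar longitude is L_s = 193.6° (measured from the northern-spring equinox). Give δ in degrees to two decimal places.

sin δ = sin ε · sin L_s = sin 17.80° × sin 193.6° = -0.071882.
δ = arcsin(-0.071882) = -4.12°.

δ = -4.12°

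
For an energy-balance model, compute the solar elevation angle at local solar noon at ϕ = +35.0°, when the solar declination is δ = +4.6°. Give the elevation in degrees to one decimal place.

59.6°

At local noon the hour angle is zero, so the zenith angle equals |ϕ − δ| = |+35.0° − (+4.600°)| = 30.400°.
Elevation = 90° − 30.400° = 59.6°.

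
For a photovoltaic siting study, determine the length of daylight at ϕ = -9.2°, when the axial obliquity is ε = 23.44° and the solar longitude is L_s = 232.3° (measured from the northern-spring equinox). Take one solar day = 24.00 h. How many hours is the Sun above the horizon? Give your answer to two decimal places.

12.41 h

Solar declination: sin δ = sin ε · sin L_s = sin 23.44° × sin 232.3° = -0.31474, so δ = -18.345°.
cos h₀ = −tan ϕ · tan δ = −tan(-9.2°) × tan(-18.345°) = -0.0537, so h₀ = 1.6245 rad = 93.08°.
Daylight = 2h₀/(2π) × 24.00 h = (1.6245/π) × 24.00 = 12.41 h.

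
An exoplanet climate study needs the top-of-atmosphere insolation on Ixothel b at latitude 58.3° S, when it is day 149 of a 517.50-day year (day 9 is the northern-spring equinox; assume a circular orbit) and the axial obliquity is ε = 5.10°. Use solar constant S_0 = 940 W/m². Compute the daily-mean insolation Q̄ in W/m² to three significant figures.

Solar longitude: L_s = 360° × (149 − 9)/517.50 = 97.391°.
sin δ = sin 5.10° × sin 97.391° = 0.08816, so δ = +5.058°.
cos h₀ = −tan(-58.3°) tan(+5.058°) = 0.1433, h₀ = 1.4270 rad.
Bracket: h₀ sin ϕ sin δ + cos ϕ cos δ sin h₀ = 1.4270×-0.85081×0.08816 + 0.52547×0.99611×0.98968 = -0.107036 + 0.518024 = 0.410988.
Q̄ = (S_0/π) × [bracket] = (940/π) × 0.410988 = 123.0 W/m².

Q̄ ≈ 123 W/m²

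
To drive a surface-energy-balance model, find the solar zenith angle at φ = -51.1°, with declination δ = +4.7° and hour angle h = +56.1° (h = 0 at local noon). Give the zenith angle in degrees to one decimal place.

cos θ_z = sin φ sin δ + cos φ cos δ cos h = -0.063768 + 0.349066 = 0.285298.
θ_z = arccos(0.285298) = 73.4°.

θ_z = 73.4°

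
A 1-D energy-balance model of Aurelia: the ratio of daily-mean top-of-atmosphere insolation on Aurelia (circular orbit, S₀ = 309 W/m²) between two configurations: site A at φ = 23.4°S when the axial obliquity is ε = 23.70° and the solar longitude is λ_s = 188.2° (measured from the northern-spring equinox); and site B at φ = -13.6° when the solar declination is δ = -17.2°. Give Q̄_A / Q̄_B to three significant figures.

— Configuration A (φ=-23.4°):
Solar declination: sin δ = sin ε · sin λ_s = sin 23.70° × sin 188.2° = -0.05733, so δ = -3.287°.
cos H₀ = −tan(-23.4°) tan(-3.287°) = -0.0248, H₀ = 1.5956 rad.
Bracket: H₀ sin φ sin δ + cos φ cos δ sin H₀ = 1.5956×-0.39715×-0.05733 + 0.91775×0.99836×0.99969 = 0.036330 + 0.915961 = 0.952291.
Q̄ = (S₀/π) × [bracket] = (309/π) × 0.952291 = 93.665 W/m².
— Configuration B (φ=-13.6°):
cos H₀ = −tan(-13.6°) tan(-17.200°) = -0.0749, H₀ = 1.6458 rad.
Bracket: H₀ sin φ sin δ + cos φ cos δ sin H₀ = 1.6458×-0.23514×-0.29571 + 0.97196×0.95528×0.99719 = 0.114438 + 0.925885 = 1.040323.
Q̄ = (S₀/π) × [bracket] = (309/π) × 1.040323 = 102.32 W/m².
Ratio Q̄_A / Q̄_B = 93.665 / 102.32 = 0.9154.

Q̄_A / Q̄_B ≈ 0.915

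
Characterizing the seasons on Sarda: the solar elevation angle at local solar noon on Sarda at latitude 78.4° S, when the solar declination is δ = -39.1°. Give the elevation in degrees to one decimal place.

At local noon the hour angle is zero, so the zenith angle equals |φ − δ| = |-78.4° − (-39.100°)| = 39.300°.
Elevation = 90° − 39.300° = 50.7°.

50.7°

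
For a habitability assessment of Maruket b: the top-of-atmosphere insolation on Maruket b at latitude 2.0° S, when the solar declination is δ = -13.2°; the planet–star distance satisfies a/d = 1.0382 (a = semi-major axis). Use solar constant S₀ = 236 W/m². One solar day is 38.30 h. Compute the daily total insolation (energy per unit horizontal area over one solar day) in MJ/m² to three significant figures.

11.0 MJ/m²

cos H₀ = −tan(-2.0°) tan(-13.200°) = -0.0082, H₀ = 1.5790 rad.
Bracket: H₀ sin φ sin δ + cos φ cos δ sin H₀ = 1.5790×-0.03490×-0.22835 + 0.99939×0.97358×0.99997 = 0.012584 + 0.972957 = 0.985541.
Inverse-square distance factor (a/d)² = 1.0382² = 1.077859.
Q̄ = (S₀/π) × 1.077859 × [bracket] = (236/π) × 1.077859 × 0.985541 = 79.799 W/m².
Daily total = Q̄ × 38.30 h × 3600 s/h = 79.799 × 38.30 × 3600 / 10⁶ = 11.00 MJ/m².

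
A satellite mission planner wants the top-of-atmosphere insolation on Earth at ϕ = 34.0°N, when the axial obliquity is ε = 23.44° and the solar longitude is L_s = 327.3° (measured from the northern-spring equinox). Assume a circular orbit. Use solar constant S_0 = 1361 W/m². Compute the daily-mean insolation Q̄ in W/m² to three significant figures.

Q̄ ≈ 273 W/m²

Solar declination: sin δ = sin ε · sin L_s = sin 23.44° × sin 327.3° = -0.21490, so δ = -12.410°.
cos h₀ = −tan(+34.0°) tan(-12.410°) = 0.1484, h₀ = 1.4218 rad.
Bracket: h₀ sin ϕ sin δ + cos ϕ cos δ sin h₀ = 1.4218×0.55919×-0.21490 + 0.82904×0.97664×0.98892 = -0.170858 + 0.800702 = 0.629844.
Q̄ = (S_0/π) × [bracket] = (1361/π) × 0.629844 = 272.9 W/m².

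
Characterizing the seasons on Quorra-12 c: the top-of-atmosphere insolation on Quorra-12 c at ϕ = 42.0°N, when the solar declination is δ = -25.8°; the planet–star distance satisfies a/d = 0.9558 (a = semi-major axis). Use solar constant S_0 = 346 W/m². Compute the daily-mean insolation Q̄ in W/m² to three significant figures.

Q̄ ≈ 27.8 W/m²

cos h₀ = −tan(+42.0°) tan(-25.800°) = 0.4353, h₀ = 1.1205 rad.
Bracket: h₀ sin ϕ sin δ + cos ϕ cos δ sin h₀ = 1.1205×0.66913×-0.43523 + 0.74314×0.90032×0.90030 = -0.326318 + 0.602358 = 0.276040.
Inverse-square distance factor (a/d)² = 0.9558² = 0.913554.
Q̄ = (S_0/π) × 0.913554 × [bracket] = (346/π) × 0.913554 × 0.276040 = 27.77 W/m².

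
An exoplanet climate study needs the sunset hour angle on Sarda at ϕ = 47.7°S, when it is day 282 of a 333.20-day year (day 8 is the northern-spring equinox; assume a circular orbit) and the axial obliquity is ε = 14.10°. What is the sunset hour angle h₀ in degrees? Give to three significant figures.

Solar longitude: L_s = 360° × (282 − 8)/333.20 = 296.038°.
sin δ = sin 14.10° × sin 296.038° = -0.21889, so δ = -12.644°.
cos h₀ = −tan ϕ · tan δ = −tan(-47.7°) × tan(-12.644°) = -0.2465, so h₀ = 1.8199 rad = 104.27°.

h₀ = 104°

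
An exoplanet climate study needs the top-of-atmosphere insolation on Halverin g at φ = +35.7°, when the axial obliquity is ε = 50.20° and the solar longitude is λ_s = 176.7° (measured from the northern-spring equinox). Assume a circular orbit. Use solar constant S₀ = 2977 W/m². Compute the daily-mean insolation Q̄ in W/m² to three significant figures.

Q̄ ≈ 808 W/m²

Solar declination: sin δ = sin ε · sin λ_s = sin 50.20° × sin 176.7° = 0.04423, so δ = +2.535°.
cos H₀ = −tan(+35.7°) tan(+2.535°) = -0.0318, H₀ = 1.6026 rad.
Bracket: H₀ sin φ sin δ + cos φ cos δ sin H₀ = 1.6026×0.58354×0.04423 + 0.81208×0.99902×0.99949 = 0.041363 + 0.810870 = 0.852233.
Q̄ = (S₀/π) × [bracket] = (2977/π) × 0.852233 = 807.6 W/m².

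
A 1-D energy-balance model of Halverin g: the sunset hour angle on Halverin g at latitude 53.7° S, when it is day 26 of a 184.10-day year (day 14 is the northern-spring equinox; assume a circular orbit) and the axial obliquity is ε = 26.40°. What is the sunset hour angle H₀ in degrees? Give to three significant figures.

H₀ = 75.8°

Solar longitude: λ_s = 360° × (26 − 14)/184.10 = 23.466°.
sin δ = sin 26.40° × sin 23.466° = 0.17705, so δ = +10.198°.
cos H₀ = −tan φ · tan δ = −tan(-53.7°) × tan(+10.198°) = 0.2449, so H₀ = 1.3234 rad = 75.82°.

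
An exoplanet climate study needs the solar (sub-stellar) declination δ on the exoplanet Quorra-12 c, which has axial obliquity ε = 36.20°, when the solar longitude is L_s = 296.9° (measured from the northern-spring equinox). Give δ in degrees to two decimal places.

δ = -31.78°

sin δ = sin ε · sin L_s = sin 36.20° × sin 296.9° = -0.526701.
δ = arcsin(-0.526701) = -31.78°.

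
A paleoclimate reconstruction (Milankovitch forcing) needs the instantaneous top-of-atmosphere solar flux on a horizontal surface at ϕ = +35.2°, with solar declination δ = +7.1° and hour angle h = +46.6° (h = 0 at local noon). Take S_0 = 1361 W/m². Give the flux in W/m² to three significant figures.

cos θ_z = sin ϕ sin δ + cos ϕ cos δ cos h = 0.071248 + 0.557145 = 0.628393.
Flux = S_0 · cos θ_z = 1361 × 0.628393 = 855.2 W/m².

855 W/m²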